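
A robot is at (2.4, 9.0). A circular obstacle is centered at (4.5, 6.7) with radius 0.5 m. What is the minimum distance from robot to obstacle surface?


center_dist = sqrt((2.4-4.5)^2 + (9.0-6.7)^2)
= sqrt(4.41 + 5.29)
= 3.1145
min_dist = center_dist - radius = 3.1145 - 0.5 = 2.6145 m


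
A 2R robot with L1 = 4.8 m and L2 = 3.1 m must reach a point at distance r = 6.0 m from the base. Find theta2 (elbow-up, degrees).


cos(theta2) = (r^2 - L1^2 - L2^2) / (2*L1*L2)
cos(theta2) = (36.0 - 23.04 - 9.61) / 29.76
cos(theta2) = 0.112567
theta2 = 83.5367 degrees


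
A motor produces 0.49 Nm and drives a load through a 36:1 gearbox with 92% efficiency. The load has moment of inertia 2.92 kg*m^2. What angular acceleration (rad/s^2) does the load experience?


tau_out = tau_motor * N * eta
= 0.49 * 36 * 0.92 = 16.2288 Nm
alpha = tau_out / I = 16.2288 / 2.92
= 5.5578 rad/s^2


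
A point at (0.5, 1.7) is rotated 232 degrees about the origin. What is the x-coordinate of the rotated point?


x' = x*cos(theta) - y*sin(theta)
cos(232 deg) = -0.6157, sin(232 deg) = -0.788
x' = 0.5 * -0.6157 - 1.7 * -0.788
= -0.3078 - -1.3396
= 1.0318


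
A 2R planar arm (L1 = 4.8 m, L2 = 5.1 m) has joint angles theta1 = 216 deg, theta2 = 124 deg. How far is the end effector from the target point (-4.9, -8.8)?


End effector via forward kinematics:
x = L1*cos(t1) + L2*cos(t1+t2) = 0.9092
y = L1*sin(t1) + L2*sin(t1+t2) = -4.5657
Distance to target:
d = sqrt((-4.9 - 0.9092)^2 + (-8.8 - -4.5657)^2)
= sqrt(33.7462 + 17.9295)
= 7.1886 m


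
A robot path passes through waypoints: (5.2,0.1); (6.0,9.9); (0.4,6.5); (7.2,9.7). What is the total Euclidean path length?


Segment lengths:
  seg1 = sqrt((0.8)^2 + (9.8)^2) = 9.8326
  seg2 = sqrt((-5.6)^2 + (-3.4)^2) = 6.5513
  seg3 = sqrt((6.8)^2 + (3.2)^2) = 7.5153
Total = 23.8993


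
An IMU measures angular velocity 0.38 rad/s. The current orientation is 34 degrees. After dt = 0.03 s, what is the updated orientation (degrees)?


delta_theta = w * dt = 0.38 * 0.03 = 0.0114 rad
= 0.6532 deg
theta_new = 34 + 0.6532 = 34.6532 deg


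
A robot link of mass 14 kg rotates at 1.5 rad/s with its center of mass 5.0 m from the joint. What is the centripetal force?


F = m * omega^2 * r
= 14 * 1.5^2 * 5.0
= 14 * 2.25 * 5.0
= 157.5 N


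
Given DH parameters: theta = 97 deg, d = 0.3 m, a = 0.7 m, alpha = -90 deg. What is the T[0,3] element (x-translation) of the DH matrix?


T[0,3] = a * cos(theta)
= 0.7 * cos(97 deg)
= 0.7 * -0.1219
= -0.0853


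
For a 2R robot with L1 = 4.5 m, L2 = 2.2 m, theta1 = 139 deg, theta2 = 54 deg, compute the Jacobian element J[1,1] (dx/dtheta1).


J[1,1] = -L1*sin(t1) - L2*sin(t1+t2)
= -4.5*sin(139) - 2.2*sin(193)
= -2.4574


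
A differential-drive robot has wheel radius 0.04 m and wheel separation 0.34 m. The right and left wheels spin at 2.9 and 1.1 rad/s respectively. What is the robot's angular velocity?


vR = r*wR = 0.04*2.9 = 0.116 m/s
vL = r*wL = 0.04*1.1 = 0.044 m/s
v = (vR+vL)/2 = 0.08 m/s
omega = (vR-vL)/L = 0.2118 rad/s
angular velocity = 0.2118 rad/s


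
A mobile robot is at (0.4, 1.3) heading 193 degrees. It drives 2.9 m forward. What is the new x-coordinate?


x_new = x0 + d*cos(theta)
= 0.4 + 2.9*cos(193)
= 0.4 + -2.8257
= -2.4257


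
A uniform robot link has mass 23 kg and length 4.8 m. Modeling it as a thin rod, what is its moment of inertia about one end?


I = (1/3) * m * L^2
= (1/3) * 23 * 4.8^2
= 0.333333 * 23 * 23.04
= 176.64 kg*m^2


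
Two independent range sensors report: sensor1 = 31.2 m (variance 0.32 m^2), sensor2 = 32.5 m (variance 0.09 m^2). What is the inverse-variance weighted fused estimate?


w1 = (1/var1) / (1/var1 + 1/var2)
   = 3.125 / (3.125 + 11.1111) = 0.2195
w2 = 1 - w1 = 0.7805
fused = w1*s1 + w2*s2 = 6.8488 + 25.3659
= 32.2146 m


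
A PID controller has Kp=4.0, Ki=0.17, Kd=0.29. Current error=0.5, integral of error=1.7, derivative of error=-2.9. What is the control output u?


u = Kp*e + Ki*int(e) + Kd*de/dt
= 4.0*0.5 + 0.17*1.7 + 0.29*(-2.9)
= 2.0 + 0.289 + -0.841
= 1.448


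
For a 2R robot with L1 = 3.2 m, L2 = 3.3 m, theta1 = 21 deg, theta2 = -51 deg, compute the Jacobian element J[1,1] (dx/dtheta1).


J[1,1] = -L1*sin(t1) - L2*sin(t1+t2)
= -3.2*sin(21) - 3.3*sin(-30)
= 0.5032


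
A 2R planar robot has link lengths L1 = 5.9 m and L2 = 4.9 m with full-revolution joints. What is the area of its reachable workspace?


r_max = L1 + L2 = 10.8 m
r_min = |L1 - L2| = 1.0 m
Area = pi*(r_max^2 - r_min^2)
= pi*(116.64 - 1.0)
= pi * 115.64
= 363.2938 m^2


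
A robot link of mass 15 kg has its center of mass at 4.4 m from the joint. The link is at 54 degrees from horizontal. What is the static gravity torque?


tau = m*g*L*cos(angle)
= 15 * 9.81 * 4.4 * cos(54 deg)
= 15 * 9.81 * 4.4 * 0.5878
= 380.5674 Nm


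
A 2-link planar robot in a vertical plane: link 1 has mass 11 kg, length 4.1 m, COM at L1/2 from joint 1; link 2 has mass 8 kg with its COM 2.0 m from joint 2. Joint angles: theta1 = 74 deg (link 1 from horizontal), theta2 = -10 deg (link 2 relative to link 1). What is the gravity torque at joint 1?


Horizontal distance from joint 1 to link-1 COM:
  x_c1 = (L1/2)*cos(t1) = 2.05 * 0.2756 = 0.5651 m
Horizontal distance from joint 1 to link-2 COM:
  x_c2 = L1*cos(t1) + Lc2*cos(t1+t2)
       = 4.1*0.2756 + 2.0*0.4384 = 2.0069 m
tau1 = m1*g*x_c1 + m2*g*x_c2
     = 11*9.81*0.5651 + 8*9.81*2.0069
     = 60.9753 + 157.498
     = 218.4733 Nm


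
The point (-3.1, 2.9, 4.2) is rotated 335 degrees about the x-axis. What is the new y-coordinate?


Rotation about x-axis: y' = y*cos(theta) - z*sin(theta)
= 2.9 * 0.9063 - 4.2 * -0.4226
= 4.4033


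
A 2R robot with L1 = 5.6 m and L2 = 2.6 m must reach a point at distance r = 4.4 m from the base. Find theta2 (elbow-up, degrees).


cos(theta2) = (r^2 - L1^2 - L2^2) / (2*L1*L2)
cos(theta2) = (19.36 - 31.36 - 6.76) / 29.12
cos(theta2) = -0.644231
theta2 = 130.108 degrees


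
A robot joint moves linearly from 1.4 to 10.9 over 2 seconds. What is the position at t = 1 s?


s = t/T = 1/2 = 0.5
p(t) = p0 + (pf-p0)*s
= 1.4 + (10.9 - 1.4) * 0.5
= 6.15


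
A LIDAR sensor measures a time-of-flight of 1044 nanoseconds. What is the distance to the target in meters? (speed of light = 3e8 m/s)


tof = 1044 ns = 1.044e-06 s
dist = c * tof / 2
= 3e8 * 1.044e-06 / 2
= 156.6 m


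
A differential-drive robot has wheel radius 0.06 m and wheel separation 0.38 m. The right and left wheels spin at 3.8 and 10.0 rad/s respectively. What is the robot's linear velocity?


vR = r*wR = 0.06*3.8 = 0.228 m/s
vL = r*wL = 0.06*10.0 = 0.6 m/s
v = (vR+vL)/2 = 0.414 m/s
omega = (vR-vL)/L = -0.9789 rad/s
linear velocity = 0.414 m/s


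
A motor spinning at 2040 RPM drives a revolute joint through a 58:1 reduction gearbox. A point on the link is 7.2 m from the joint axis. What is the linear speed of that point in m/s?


omega_motor = 2040 * 2*pi/60 = 213.6283 rad/s
omega_joint = omega_motor / 58 = 3.6832 rad/s
v = omega_joint * r = 3.6832 * 7.2
= 26.5194 m/s


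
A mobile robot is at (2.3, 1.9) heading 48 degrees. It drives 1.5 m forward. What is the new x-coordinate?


x_new = x0 + d*cos(theta)
= 2.3 + 1.5*cos(48)
= 2.3 + 1.0037
= 3.3037


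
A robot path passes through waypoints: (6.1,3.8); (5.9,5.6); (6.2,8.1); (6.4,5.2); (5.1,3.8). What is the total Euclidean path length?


Segment lengths:
  seg1 = sqrt((-0.2)^2 + (1.8)^2) = 1.8111
  seg2 = sqrt((0.3)^2 + (2.5)^2) = 2.5179
  seg3 = sqrt((0.2)^2 + (-2.9)^2) = 2.9069
  seg4 = sqrt((-1.3)^2 + (-1.4)^2) = 1.9105
Total = 9.1464


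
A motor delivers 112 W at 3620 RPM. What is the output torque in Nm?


omega = 3620 * 2*pi/60 = 379.0855 rad/s
tau = P / omega = 112 / 379.0855
= 0.2954 Nm


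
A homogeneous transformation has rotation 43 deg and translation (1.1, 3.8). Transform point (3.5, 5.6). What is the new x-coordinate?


x' = cos(theta)*px - sin(theta)*py + tx
= 0.7314*3.5 - 0.682*5.6 + 1.1
= -0.1595


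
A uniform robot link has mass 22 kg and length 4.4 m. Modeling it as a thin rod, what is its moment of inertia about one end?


I = (1/3) * m * L^2
= (1/3) * 22 * 4.4^2
= 0.333333 * 22 * 19.36
= 141.9733 kg*m^2


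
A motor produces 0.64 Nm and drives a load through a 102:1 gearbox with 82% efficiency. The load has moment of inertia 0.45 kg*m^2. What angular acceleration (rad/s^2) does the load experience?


tau_out = tau_motor * N * eta
= 0.64 * 102 * 0.82 = 53.5296 Nm
alpha = tau_out / I = 53.5296 / 0.45
= 118.9547 rad/s^2


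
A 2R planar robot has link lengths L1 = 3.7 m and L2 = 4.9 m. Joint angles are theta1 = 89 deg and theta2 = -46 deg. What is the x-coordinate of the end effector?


Convert angles to radians: theta1 = 1.5533, theta2 = -0.8029
x = L1*cos(theta1) + L2*cos(theta1+theta2)
x = 0.0646 + 3.5836
x = 3.6482


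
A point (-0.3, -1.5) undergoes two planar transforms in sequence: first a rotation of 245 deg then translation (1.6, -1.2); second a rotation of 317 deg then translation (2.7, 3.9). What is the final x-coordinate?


After transform 1:
x1 = cos(245)*-0.3 - sin(245)*-1.5 + 1.6 = 0.3673
y1 = sin(245)*-0.3 + cos(245)*-1.5 + -1.2 = -0.2942
After transform 2:
x2 = cos(317)*0.3673 - sin(317)*-0.2942 + 2.7
= 2.768


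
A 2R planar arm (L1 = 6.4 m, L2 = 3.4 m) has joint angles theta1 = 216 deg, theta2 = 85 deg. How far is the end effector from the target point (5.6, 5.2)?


End effector via forward kinematics:
x = L1*cos(t1) + L2*cos(t1+t2) = -3.4266
y = L1*sin(t1) + L2*sin(t1+t2) = -6.6762
Distance to target:
d = sqrt((5.6 - -3.4266)^2 + (5.2 - -6.6762)^2)
= sqrt(81.4791 + 141.044)
= 14.9172 m


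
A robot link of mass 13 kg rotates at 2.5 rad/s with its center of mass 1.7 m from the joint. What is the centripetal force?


F = m * omega^2 * r
= 13 * 2.5^2 * 1.7
= 13 * 6.25 * 1.7
= 138.125 N


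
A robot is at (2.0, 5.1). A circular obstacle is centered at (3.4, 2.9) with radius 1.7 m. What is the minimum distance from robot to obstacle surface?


center_dist = sqrt((2.0-3.4)^2 + (5.1-2.9)^2)
= sqrt(1.96 + 4.84)
= 2.6077
min_dist = center_dist - radius = 2.6077 - 1.7 = 0.9077 m


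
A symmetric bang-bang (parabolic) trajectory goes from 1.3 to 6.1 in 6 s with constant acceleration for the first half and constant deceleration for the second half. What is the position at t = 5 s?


Symmetric rest-to-rest: each phase covers (pf-p0)/2 in time T/2. 0.5*a*(T/2)^2 = (pf-p0)/2 => a = 4*(pf-p0)/T^2
a = 4*(6.1-1.3)/6^2 = 0.5333
t = 5 is in the deceleration phase (t > T/2).
p = pf - 0.5*a*(T-t)^2 = 6.1 - 0.5*0.5333*1^2
= 5.8333


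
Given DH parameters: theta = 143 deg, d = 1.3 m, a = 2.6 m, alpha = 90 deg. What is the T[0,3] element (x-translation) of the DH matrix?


T[0,3] = a * cos(theta)
= 2.6 * cos(143 deg)
= 2.6 * -0.7986
= -2.0765


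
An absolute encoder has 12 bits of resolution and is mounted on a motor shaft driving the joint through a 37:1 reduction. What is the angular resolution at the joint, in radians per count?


counts = 2^12 = 4096
effective counts at joint = 4096 * 37 = 151552
resolution = 2*pi / 151552
= 4.1459e-05 rad/count


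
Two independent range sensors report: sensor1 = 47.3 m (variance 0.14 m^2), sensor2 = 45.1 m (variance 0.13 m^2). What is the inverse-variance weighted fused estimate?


w1 = (1/var1) / (1/var1 + 1/var2)
   = 7.1429 / (7.1429 + 7.6923) = 0.4815
w2 = 1 - w1 = 0.5185
fused = w1*s1 + w2*s2 = 22.7741 + 23.3852
= 46.1593 m


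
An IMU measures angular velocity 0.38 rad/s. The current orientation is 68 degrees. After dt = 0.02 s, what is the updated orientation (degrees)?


delta_theta = w * dt = 0.38 * 0.02 = 0.0076 rad
= 0.4354 deg
theta_new = 68 + 0.4354 = 68.4354 deg


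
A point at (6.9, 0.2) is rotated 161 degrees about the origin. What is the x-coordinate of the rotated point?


x' = x*cos(theta) - y*sin(theta)
cos(161 deg) = -0.9455, sin(161 deg) = 0.3256
x' = 6.9 * -0.9455 - 0.2 * 0.3256
= -6.5241 - 0.0651
= -6.5892


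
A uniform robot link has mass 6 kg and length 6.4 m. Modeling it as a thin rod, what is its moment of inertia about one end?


I = (1/3) * m * L^2
= (1/3) * 6 * 6.4^2
= 0.333333 * 6 * 40.96
= 81.92 kg*m^2


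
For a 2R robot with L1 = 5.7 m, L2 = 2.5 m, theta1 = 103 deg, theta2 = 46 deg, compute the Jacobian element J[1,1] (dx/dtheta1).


J[1,1] = -L1*sin(t1) - L2*sin(t1+t2)
= -5.7*sin(103) - 2.5*sin(149)
= -6.8415


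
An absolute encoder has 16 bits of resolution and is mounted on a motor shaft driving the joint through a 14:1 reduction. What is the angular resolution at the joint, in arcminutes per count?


counts = 2^16 = 65536
effective counts at joint = 65536 * 14 = 917504
resolution = 360*60 / 917504
= 0.0235 arcmin/count


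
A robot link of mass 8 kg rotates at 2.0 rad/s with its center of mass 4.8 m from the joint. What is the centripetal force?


F = m * omega^2 * r
= 8 * 2.0^2 * 4.8
= 8 * 4.0 * 4.8
= 153.6 N


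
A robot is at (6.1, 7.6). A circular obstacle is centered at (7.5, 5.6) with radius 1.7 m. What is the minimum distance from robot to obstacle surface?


center_dist = sqrt((6.1-7.5)^2 + (7.6-5.6)^2)
= sqrt(1.96 + 4.0)
= 2.4413
min_dist = center_dist - radius = 2.4413 - 1.7 = 0.7413 m


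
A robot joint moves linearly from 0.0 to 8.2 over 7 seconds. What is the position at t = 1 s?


s = t/T = 1/7 = 0.1429
p(t) = p0 + (pf-p0)*s
= 0.0 + (8.2 - 0.0) * 0.1429
= 1.1714


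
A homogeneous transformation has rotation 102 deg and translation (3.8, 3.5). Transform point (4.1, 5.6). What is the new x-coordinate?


x' = cos(theta)*px - sin(theta)*py + tx
= -0.2079*4.1 - 0.9781*5.6 + 3.8
= -2.5301


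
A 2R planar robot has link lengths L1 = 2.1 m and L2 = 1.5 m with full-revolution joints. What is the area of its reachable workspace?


r_max = L1 + L2 = 3.6 m
r_min = |L1 - L2| = 0.6 m
Area = pi*(r_max^2 - r_min^2)
= pi*(12.96 - 0.36)
= pi * 12.6
= 39.5841 m^2


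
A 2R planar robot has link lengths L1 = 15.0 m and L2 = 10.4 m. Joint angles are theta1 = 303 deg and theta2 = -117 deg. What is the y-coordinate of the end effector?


Convert angles to radians: theta1 = 5.2883, theta2 = -2.042
y = L1*sin(theta1) + L2*sin(theta1+theta2)
y = -12.5801 + -1.0871
y = -13.6672


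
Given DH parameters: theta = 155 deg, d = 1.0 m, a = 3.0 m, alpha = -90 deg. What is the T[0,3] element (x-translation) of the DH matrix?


T[0,3] = a * cos(theta)
= 3.0 * cos(155 deg)
= 3.0 * -0.9063
= -2.7189


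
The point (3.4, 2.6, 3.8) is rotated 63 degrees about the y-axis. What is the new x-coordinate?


Rotation about y-axis: x' = x*cos(theta) + z*sin(theta)
= 3.4 * 0.454 + 3.8 * 0.891
= 4.9294


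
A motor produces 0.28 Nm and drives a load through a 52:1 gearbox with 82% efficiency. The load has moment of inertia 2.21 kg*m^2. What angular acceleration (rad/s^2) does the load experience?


tau_out = tau_motor * N * eta
= 0.28 * 52 * 0.82 = 11.9392 Nm
alpha = tau_out / I = 11.9392 / 2.21
= 5.4024 rad/s^2


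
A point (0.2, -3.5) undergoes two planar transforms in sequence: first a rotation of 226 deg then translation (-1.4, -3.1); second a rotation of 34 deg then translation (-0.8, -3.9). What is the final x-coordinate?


After transform 1:
x1 = cos(226)*0.2 - sin(226)*-3.5 + -1.4 = -4.0566
y1 = sin(226)*0.2 + cos(226)*-3.5 + -3.1 = -0.8126
After transform 2:
x2 = cos(34)*-4.0566 - sin(34)*-0.8126 + -0.8
= -3.7087


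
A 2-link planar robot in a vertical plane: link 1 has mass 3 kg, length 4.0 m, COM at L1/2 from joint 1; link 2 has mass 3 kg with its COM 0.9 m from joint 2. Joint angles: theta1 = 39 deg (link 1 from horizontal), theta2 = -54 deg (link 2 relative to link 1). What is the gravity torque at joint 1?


Horizontal distance from joint 1 to link-1 COM:
  x_c1 = (L1/2)*cos(t1) = 2.0 * 0.7771 = 1.5543 m
Horizontal distance from joint 1 to link-2 COM:
  x_c2 = L1*cos(t1) + Lc2*cos(t1+t2)
       = 4.0*0.7771 + 0.9*0.9659 = 3.9779 m
tau1 = m1*g*x_c1 + m2*g*x_c2
     = 3*9.81*1.5543 + 3*9.81*3.9779
     = 45.7428 + 117.0701
     = 162.8129 Nm


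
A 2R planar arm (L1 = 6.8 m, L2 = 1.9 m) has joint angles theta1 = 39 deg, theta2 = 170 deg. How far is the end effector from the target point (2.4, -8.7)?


End effector via forward kinematics:
x = L1*cos(t1) + L2*cos(t1+t2) = 3.6228
y = L1*sin(t1) + L2*sin(t1+t2) = 3.3582
Distance to target:
d = sqrt((2.4 - 3.6228)^2 + (-8.7 - 3.3582)^2)
= sqrt(1.4953 + 145.4012)
= 12.1201 m


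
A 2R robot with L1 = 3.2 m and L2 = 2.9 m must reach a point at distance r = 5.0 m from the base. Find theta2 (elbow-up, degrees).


cos(theta2) = (r^2 - L1^2 - L2^2) / (2*L1*L2)
cos(theta2) = (25.0 - 10.24 - 8.41) / 18.56
cos(theta2) = 0.342134
theta2 = 69.9931 degrees


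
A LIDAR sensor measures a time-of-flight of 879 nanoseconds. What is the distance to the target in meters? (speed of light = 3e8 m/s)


tof = 879 ns = 8.79e-07 s
dist = c * tof / 2
= 3e8 * 8.79e-07 / 2
= 131.85 m


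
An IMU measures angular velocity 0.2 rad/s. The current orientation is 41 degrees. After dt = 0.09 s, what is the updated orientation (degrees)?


delta_theta = w * dt = 0.2 * 0.09 = 0.018 rad
= 1.0313 deg
theta_new = 41 + 1.0313 = 42.0313 deg


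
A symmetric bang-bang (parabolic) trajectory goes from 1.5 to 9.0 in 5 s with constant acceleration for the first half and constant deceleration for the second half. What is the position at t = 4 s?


Symmetric rest-to-rest: each phase covers (pf-p0)/2 in time T/2. 0.5*a*(T/2)^2 = (pf-p0)/2 => a = 4*(pf-p0)/T^2
a = 4*(9.0-1.5)/5^2 = 1.2
t = 4 is in the deceleration phase (t > T/2).
p = pf - 0.5*a*(T-t)^2 = 9.0 - 0.5*1.2*1^2
= 8.4


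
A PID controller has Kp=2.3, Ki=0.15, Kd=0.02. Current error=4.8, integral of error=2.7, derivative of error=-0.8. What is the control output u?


u = Kp*e + Ki*int(e) + Kd*de/dt
= 2.3*4.8 + 0.15*2.7 + 0.02*(-0.8)
= 11.04 + 0.405 + -0.016
= 11.429


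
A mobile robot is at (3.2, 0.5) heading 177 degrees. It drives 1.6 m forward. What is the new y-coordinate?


y_new = y0 + d*sin(theta)
= 0.5 + 1.6*sin(177)
= 0.5 + 0.0837
= 0.5837


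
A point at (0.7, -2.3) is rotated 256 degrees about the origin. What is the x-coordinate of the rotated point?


x' = x*cos(theta) - y*sin(theta)
cos(256 deg) = -0.2419, sin(256 deg) = -0.9703
x' = 0.7 * -0.2419 - -2.3 * -0.9703
= -0.1693 - 2.2317
= -2.401


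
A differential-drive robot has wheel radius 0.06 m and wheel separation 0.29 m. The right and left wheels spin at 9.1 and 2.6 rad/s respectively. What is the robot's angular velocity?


vR = r*wR = 0.06*9.1 = 0.546 m/s
vL = r*wL = 0.06*2.6 = 0.156 m/s
v = (vR+vL)/2 = 0.351 m/s
omega = (vR-vL)/L = 1.3448 rad/s
angular velocity = 1.3448 rad/s


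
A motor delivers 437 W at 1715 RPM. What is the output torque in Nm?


omega = 1715 * 2*pi/60 = 179.5944 rad/s
tau = P / omega = 437 / 179.5944
= 2.4333 Nm


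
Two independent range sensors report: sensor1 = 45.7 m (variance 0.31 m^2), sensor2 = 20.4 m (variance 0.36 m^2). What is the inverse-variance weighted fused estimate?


w1 = (1/var1) / (1/var1 + 1/var2)
   = 3.2258 / (3.2258 + 2.7778) = 0.5373
w2 = 1 - w1 = 0.4627
fused = w1*s1 + w2*s2 = 24.5552 + 9.4388
= 33.994 m


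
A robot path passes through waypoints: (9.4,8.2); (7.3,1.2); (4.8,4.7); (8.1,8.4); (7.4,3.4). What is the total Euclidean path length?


Segment lengths:
  seg1 = sqrt((-2.1)^2 + (-7.0)^2) = 7.3082
  seg2 = sqrt((-2.5)^2 + (3.5)^2) = 4.3012
  seg3 = sqrt((3.3)^2 + (3.7)^2) = 4.9578
  seg4 = sqrt((-0.7)^2 + (-5.0)^2) = 5.0488
Total = 21.616


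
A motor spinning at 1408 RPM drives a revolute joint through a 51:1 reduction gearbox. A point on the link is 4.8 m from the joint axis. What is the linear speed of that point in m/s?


omega_motor = 1408 * 2*pi/60 = 147.4454 rad/s
omega_joint = omega_motor / 51 = 2.8911 rad/s
v = omega_joint * r = 2.8911 * 4.8
= 13.8772 m/s


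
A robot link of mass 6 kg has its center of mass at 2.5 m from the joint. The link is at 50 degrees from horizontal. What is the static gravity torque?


tau = m*g*L*cos(angle)
= 6 * 9.81 * 2.5 * cos(50 deg)
= 6 * 9.81 * 2.5 * 0.6428
= 94.5862 Nm


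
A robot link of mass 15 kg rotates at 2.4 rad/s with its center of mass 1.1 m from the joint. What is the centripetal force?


F = m * omega^2 * r
= 15 * 2.4^2 * 1.1
= 15 * 5.76 * 1.1
= 95.04 N


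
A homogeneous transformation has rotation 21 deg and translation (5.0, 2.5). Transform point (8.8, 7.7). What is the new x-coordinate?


x' = cos(theta)*px - sin(theta)*py + tx
= 0.9336*8.8 - 0.3584*7.7 + 5.0
= 10.4561


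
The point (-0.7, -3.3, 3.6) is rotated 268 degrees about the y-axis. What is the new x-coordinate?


Rotation about y-axis: x' = x*cos(theta) + z*sin(theta)
= -0.7 * -0.0349 + 3.6 * -0.9994
= -3.5734


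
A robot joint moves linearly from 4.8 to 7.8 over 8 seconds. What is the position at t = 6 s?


s = t/T = 6/8 = 0.75
p(t) = p0 + (pf-p0)*s
= 4.8 + (7.8 - 4.8) * 0.75
= 7.05


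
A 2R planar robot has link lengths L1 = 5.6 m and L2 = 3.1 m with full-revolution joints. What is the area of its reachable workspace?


r_max = L1 + L2 = 8.7 m
r_min = |L1 - L2| = 2.5 m
Area = pi*(r_max^2 - r_min^2)
= pi*(75.69 - 6.25)
= pi * 69.44
= 218.1522 m^2


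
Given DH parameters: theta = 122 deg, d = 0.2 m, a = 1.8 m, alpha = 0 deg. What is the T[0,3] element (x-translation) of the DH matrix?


T[0,3] = a * cos(theta)
= 1.8 * cos(122 deg)
= 1.8 * -0.5299
= -0.9539


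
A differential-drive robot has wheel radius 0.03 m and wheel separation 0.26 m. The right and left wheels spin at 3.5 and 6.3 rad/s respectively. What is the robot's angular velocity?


vR = r*wR = 0.03*3.5 = 0.105 m/s
vL = r*wL = 0.03*6.3 = 0.189 m/s
v = (vR+vL)/2 = 0.147 m/s
omega = (vR-vL)/L = -0.3231 rad/s
angular velocity = -0.3231 rad/s


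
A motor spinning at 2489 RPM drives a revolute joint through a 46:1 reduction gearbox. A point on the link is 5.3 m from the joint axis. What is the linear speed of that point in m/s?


omega_motor = 2489 * 2*pi/60 = 260.6475 rad/s
omega_joint = omega_motor / 46 = 5.6662 rad/s
v = omega_joint * r = 5.6662 * 5.3
= 30.0311 m/s


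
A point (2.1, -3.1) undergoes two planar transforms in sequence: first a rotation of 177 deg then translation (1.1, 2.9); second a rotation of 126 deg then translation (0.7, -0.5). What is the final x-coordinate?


After transform 1:
x1 = cos(177)*2.1 - sin(177)*-3.1 + 1.1 = -0.8349
y1 = sin(177)*2.1 + cos(177)*-3.1 + 2.9 = 6.1057
After transform 2:
x2 = cos(126)*-0.8349 - sin(126)*6.1057 + 0.7
= -3.7488


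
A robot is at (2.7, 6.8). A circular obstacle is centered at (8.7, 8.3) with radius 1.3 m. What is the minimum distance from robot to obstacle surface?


center_dist = sqrt((2.7-8.7)^2 + (6.8-8.3)^2)
= sqrt(36.0 + 2.25)
= 6.1847
min_dist = center_dist - radius = 6.1847 - 1.3 = 4.8847 m


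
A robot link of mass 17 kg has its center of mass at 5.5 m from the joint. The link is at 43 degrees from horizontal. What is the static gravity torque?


tau = m*g*L*cos(angle)
= 17 * 9.81 * 5.5 * cos(43 deg)
= 17 * 9.81 * 5.5 * 0.7314
= 670.8232 Nm


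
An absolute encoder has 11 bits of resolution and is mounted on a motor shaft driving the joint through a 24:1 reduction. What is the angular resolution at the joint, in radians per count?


counts = 2^11 = 2048
effective counts at joint = 2048 * 24 = 49152
resolution = 2*pi / 49152
= 1.2783e-04 rad/count


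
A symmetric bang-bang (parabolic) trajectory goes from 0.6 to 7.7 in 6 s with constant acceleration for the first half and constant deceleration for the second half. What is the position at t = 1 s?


Symmetric rest-to-rest: each phase covers (pf-p0)/2 in time T/2. 0.5*a*(T/2)^2 = (pf-p0)/2 => a = 4*(pf-p0)/T^2
a = 4*(7.7-0.6)/6^2 = 0.7889
t = 1 is in the acceleration phase (t <= T/2).
p = p0 + 0.5*a*t^2 = 0.6 + 0.5*0.7889*1^2
= 0.9944


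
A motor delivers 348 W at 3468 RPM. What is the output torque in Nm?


omega = 3468 * 2*pi/60 = 363.1681 rad/s
tau = P / omega = 348 / 363.1681
= 0.9582 Nm


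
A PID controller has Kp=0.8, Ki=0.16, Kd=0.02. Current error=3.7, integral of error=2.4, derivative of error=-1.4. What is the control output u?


u = Kp*e + Ki*int(e) + Kd*de/dt
= 0.8*3.7 + 0.16*2.4 + 0.02*(-1.4)
= 2.96 + 0.384 + -0.028
= 3.316


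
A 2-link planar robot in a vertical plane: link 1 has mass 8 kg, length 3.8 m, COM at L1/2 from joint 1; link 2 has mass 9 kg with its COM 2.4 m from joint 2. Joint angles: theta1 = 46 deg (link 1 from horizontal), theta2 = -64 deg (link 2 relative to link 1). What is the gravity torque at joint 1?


Horizontal distance from joint 1 to link-1 COM:
  x_c1 = (L1/2)*cos(t1) = 1.9 * 0.6947 = 1.3199 m
Horizontal distance from joint 1 to link-2 COM:
  x_c2 = L1*cos(t1) + Lc2*cos(t1+t2)
       = 3.8*0.6947 + 2.4*0.9511 = 4.9222 m
tau1 = m1*g*x_c1 + m2*g*x_c2
     = 8*9.81*1.3199 + 9*9.81*4.9222
     = 103.5819 + 434.5843
     = 538.1662 Nm


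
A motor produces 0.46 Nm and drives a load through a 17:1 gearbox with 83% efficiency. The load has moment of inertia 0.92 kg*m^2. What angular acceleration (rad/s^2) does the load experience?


tau_out = tau_motor * N * eta
= 0.46 * 17 * 0.83 = 6.4906 Nm
alpha = tau_out / I = 6.4906 / 0.92
= 7.055 rad/s^2


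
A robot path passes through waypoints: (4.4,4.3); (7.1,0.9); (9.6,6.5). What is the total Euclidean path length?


Segment lengths:
  seg1 = sqrt((2.7)^2 + (-3.4)^2) = 4.3417
  seg2 = sqrt((2.5)^2 + (5.6)^2) = 6.1327
Total = 10.4744


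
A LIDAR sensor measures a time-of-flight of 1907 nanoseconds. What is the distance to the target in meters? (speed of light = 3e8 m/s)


tof = 1907 ns = 1.907e-06 s
dist = c * tof / 2
= 3e8 * 1.907e-06 / 2
= 286.05 m


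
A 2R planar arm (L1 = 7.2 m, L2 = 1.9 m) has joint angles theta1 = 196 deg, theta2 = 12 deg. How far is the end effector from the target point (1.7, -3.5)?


End effector via forward kinematics:
x = L1*cos(t1) + L2*cos(t1+t2) = -8.5987
y = L1*sin(t1) + L2*sin(t1+t2) = -2.8766
Distance to target:
d = sqrt((1.7 - -8.5987)^2 + (-3.5 - -2.8766)^2)
= sqrt(106.0629 + 0.3886)
= 10.3175 m


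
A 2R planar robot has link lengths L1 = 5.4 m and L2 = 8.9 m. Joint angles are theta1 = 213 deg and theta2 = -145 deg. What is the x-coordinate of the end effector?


Convert angles to radians: theta1 = 3.7176, theta2 = -2.5307
x = L1*cos(theta1) + L2*cos(theta1+theta2)
x = -4.5288 + 3.334
x = -1.1948


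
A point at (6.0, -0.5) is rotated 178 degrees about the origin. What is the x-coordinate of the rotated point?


x' = x*cos(theta) - y*sin(theta)
cos(178 deg) = -0.9994, sin(178 deg) = 0.0349
x' = 6.0 * -0.9994 - -0.5 * 0.0349
= -5.9963 - -0.0174
= -5.9789


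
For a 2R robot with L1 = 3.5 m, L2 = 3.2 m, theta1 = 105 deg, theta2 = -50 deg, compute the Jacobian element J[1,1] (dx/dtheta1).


J[1,1] = -L1*sin(t1) - L2*sin(t1+t2)
= -3.5*sin(105) - 3.2*sin(55)
= -6.002


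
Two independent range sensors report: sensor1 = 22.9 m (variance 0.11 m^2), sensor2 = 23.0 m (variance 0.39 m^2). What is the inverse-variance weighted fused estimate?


w1 = (1/var1) / (1/var1 + 1/var2)
   = 9.0909 / (9.0909 + 2.5641) = 0.78
w2 = 1 - w1 = 0.22
fused = w1*s1 + w2*s2 = 17.862 + 5.06
= 22.922 m


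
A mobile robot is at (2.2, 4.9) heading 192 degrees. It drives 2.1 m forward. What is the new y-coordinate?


y_new = y0 + d*sin(theta)
= 4.9 + 2.1*sin(192)
= 4.9 + -0.4366
= 4.4634


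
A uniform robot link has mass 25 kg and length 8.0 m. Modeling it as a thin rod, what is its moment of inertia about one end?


I = (1/3) * m * L^2
= (1/3) * 25 * 8.0^2
= 0.333333 * 25 * 64.0
= 533.3333 kg*m^2


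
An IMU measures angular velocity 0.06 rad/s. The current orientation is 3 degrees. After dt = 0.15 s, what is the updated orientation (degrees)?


delta_theta = w * dt = 0.06 * 0.15 = 0.009 rad
= 0.5157 deg
theta_new = 3 + 0.5157 = 3.5157 deg


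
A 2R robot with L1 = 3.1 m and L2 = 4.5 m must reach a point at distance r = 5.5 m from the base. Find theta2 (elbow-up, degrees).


cos(theta2) = (r^2 - L1^2 - L2^2) / (2*L1*L2)
cos(theta2) = (30.25 - 9.61 - 20.25) / 27.9
cos(theta2) = 0.013978
theta2 = 89.1991 degrees


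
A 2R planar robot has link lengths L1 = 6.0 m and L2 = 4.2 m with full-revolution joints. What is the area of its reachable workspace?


r_max = L1 + L2 = 10.2 m
r_min = |L1 - L2| = 1.8 m
Area = pi*(r_max^2 - r_min^2)
= pi*(104.04 - 3.24)
= pi * 100.8
= 316.6725 m^2


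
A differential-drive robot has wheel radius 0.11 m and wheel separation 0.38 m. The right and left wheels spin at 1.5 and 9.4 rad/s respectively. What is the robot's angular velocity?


vR = r*wR = 0.11*1.5 = 0.165 m/s
vL = r*wL = 0.11*9.4 = 1.034 m/s
v = (vR+vL)/2 = 0.5995 m/s
omega = (vR-vL)/L = -2.2868 rad/s
angular velocity = -2.2868 rad/s


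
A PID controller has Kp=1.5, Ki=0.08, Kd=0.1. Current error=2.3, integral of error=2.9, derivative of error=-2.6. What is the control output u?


u = Kp*e + Ki*int(e) + Kd*de/dt
= 1.5*2.3 + 0.08*2.9 + 0.1*(-2.6)
= 3.45 + 0.232 + -0.26
= 3.422


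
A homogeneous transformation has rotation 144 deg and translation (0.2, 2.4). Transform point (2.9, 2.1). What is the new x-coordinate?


x' = cos(theta)*px - sin(theta)*py + tx
= -0.809*2.9 - 0.5878*2.1 + 0.2
= -3.3805


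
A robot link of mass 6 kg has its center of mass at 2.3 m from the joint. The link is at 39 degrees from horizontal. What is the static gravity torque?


tau = m*g*L*cos(angle)
= 6 * 9.81 * 2.3 * cos(39 deg)
= 6 * 9.81 * 2.3 * 0.7771
= 105.2085 Nm


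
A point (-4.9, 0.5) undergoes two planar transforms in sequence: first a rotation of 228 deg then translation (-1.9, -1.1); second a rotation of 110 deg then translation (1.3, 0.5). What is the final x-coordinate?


After transform 1:
x1 = cos(228)*-4.9 - sin(228)*0.5 + -1.9 = 1.7503
y1 = sin(228)*-4.9 + cos(228)*0.5 + -1.1 = 2.2068
After transform 2:
x2 = cos(110)*1.7503 - sin(110)*2.2068 + 1.3
= -1.3724


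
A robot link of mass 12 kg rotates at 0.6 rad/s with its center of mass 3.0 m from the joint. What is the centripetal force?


F = m * omega^2 * r
= 12 * 0.6^2 * 3.0
= 12 * 0.36 * 3.0
= 12.96 N


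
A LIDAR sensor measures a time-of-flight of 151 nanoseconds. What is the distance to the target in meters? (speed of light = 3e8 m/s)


tof = 151 ns = 1.51e-07 s
dist = c * tof / 2
= 3e8 * 1.51e-07 / 2
= 22.65 m


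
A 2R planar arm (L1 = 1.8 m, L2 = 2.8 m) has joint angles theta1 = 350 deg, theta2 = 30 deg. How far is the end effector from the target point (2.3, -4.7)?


End effector via forward kinematics:
x = L1*cos(t1) + L2*cos(t1+t2) = 4.4038
y = L1*sin(t1) + L2*sin(t1+t2) = 0.6451
Distance to target:
d = sqrt((2.3 - 4.4038)^2 + (-4.7 - 0.6451)^2)
= sqrt(4.4259 + 28.57)
= 5.7442 m


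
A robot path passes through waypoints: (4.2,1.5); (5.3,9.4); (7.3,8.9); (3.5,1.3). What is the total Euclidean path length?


Segment lengths:
  seg1 = sqrt((1.1)^2 + (7.9)^2) = 7.9762
  seg2 = sqrt((2.0)^2 + (-0.5)^2) = 2.0616
  seg3 = sqrt((-3.8)^2 + (-7.6)^2) = 8.4971
Total = 18.5348


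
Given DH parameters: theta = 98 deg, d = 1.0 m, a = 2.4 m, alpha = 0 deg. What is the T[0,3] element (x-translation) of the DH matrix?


T[0,3] = a * cos(theta)
= 2.4 * cos(98 deg)
= 2.4 * -0.1392
= -0.334


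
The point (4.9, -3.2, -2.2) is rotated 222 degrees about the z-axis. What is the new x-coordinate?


Rotation about z-axis: x' = x*cos(theta) - y*sin(theta)
= 4.9 * -0.7431 - -3.2 * -0.6691
= -5.7826


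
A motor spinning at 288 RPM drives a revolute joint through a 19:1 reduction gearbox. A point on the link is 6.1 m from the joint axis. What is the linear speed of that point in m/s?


omega_motor = 288 * 2*pi/60 = 30.1593 rad/s
omega_joint = omega_motor / 19 = 1.5873 rad/s
v = omega_joint * r = 1.5873 * 6.1
= 9.6827 m/s


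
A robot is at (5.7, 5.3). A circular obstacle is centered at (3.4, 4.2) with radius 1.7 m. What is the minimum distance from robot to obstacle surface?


center_dist = sqrt((5.7-3.4)^2 + (5.3-4.2)^2)
= sqrt(5.29 + 1.21)
= 2.5495
min_dist = center_dist - radius = 2.5495 - 1.7 = 0.8495 m


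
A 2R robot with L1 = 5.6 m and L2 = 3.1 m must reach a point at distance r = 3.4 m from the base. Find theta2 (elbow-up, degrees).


cos(theta2) = (r^2 - L1^2 - L2^2) / (2*L1*L2)
cos(theta2) = (11.56 - 31.36 - 9.61) / 34.72
cos(theta2) = -0.847062
theta2 = 147.8936 degrees


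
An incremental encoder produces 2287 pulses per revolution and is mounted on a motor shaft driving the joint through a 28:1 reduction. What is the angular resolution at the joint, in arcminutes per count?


counts per rev = 2287
effective counts at joint = 2287 * 28 = 64036
resolution = 360*60 / 64036
= 0.3373 arcmin/count


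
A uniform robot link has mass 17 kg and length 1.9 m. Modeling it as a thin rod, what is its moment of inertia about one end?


I = (1/3) * m * L^2
= (1/3) * 17 * 1.9^2
= 0.333333 * 17 * 3.61
= 20.4567 kg*m^2


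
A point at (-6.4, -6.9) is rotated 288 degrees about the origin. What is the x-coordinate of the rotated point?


x' = x*cos(theta) - y*sin(theta)
cos(288 deg) = 0.309, sin(288 deg) = -0.9511
x' = -6.4 * 0.309 - -6.9 * -0.9511
= -1.9777 - 6.5623
= -8.54


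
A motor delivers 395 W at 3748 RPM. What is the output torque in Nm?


omega = 3748 * 2*pi/60 = 392.4896 rad/s
tau = P / omega = 395 / 392.4896
= 1.0064 Nm


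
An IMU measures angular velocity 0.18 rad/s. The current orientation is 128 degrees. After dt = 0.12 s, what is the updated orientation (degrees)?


delta_theta = w * dt = 0.18 * 0.12 = 0.0216 rad
= 1.2376 deg
theta_new = 128 + 1.2376 = 129.2376 deg


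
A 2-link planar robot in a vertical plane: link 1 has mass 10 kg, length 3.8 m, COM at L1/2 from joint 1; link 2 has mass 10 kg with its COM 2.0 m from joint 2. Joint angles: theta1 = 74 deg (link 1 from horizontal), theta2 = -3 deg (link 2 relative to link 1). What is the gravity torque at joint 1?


Horizontal distance from joint 1 to link-1 COM:
  x_c1 = (L1/2)*cos(t1) = 1.9 * 0.2756 = 0.5237 m
Horizontal distance from joint 1 to link-2 COM:
  x_c2 = L1*cos(t1) + Lc2*cos(t1+t2)
       = 3.8*0.2756 + 2.0*0.3256 = 1.6986 m
tau1 = m1*g*x_c1 + m2*g*x_c2
     = 10*9.81*0.5237 + 10*9.81*1.6986
     = 51.376 + 166.6286
     = 218.0046 Nm


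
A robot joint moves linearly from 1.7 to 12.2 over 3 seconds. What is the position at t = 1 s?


s = t/T = 1/3 = 0.3333
p(t) = p0 + (pf-p0)*s
= 1.7 + (12.2 - 1.7) * 0.3333
= 5.2


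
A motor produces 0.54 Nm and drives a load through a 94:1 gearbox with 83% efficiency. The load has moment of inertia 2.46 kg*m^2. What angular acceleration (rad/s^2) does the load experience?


tau_out = tau_motor * N * eta
= 0.54 * 94 * 0.83 = 42.1308 Nm
alpha = tau_out / I = 42.1308 / 2.46
= 17.1263 rad/s^2


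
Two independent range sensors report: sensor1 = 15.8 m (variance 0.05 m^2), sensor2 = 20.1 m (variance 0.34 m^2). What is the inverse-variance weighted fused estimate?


w1 = (1/var1) / (1/var1 + 1/var2)
   = 20.0 / (20.0 + 2.9412) = 0.8718
w2 = 1 - w1 = 0.1282
fused = w1*s1 + w2*s2 = 13.7744 + 2.5769
= 16.3513 m


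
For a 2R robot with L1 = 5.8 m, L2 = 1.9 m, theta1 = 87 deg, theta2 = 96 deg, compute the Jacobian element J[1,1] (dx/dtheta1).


J[1,1] = -L1*sin(t1) - L2*sin(t1+t2)
= -5.8*sin(87) - 1.9*sin(183)
= -5.6926


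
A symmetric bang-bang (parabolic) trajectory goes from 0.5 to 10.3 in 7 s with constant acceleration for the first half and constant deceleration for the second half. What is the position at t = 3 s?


Symmetric rest-to-rest: each phase covers (pf-p0)/2 in time T/2. 0.5*a*(T/2)^2 = (pf-p0)/2 => a = 4*(pf-p0)/T^2
a = 4*(10.3-0.5)/7^2 = 0.8
t = 3 is in the acceleration phase (t <= T/2).
p = p0 + 0.5*a*t^2 = 0.5 + 0.5*0.8*3^2
= 4.1


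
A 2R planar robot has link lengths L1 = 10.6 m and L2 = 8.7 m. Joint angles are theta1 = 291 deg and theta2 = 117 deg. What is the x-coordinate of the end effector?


Convert angles to radians: theta1 = 5.0789, theta2 = 2.042
x = L1*cos(theta1) + L2*cos(theta1+theta2)
x = 3.7987 + 5.8214
x = 9.6201


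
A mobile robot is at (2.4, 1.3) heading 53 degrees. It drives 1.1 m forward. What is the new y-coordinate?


y_new = y0 + d*sin(theta)
= 1.3 + 1.1*sin(53)
= 1.3 + 0.8785
= 2.1785


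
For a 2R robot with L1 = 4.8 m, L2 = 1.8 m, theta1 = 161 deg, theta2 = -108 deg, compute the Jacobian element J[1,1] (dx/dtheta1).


J[1,1] = -L1*sin(t1) - L2*sin(t1+t2)
= -4.8*sin(161) - 1.8*sin(53)
= -3.0003


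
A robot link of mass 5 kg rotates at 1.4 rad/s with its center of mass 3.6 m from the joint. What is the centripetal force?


F = m * omega^2 * r
= 5 * 1.4^2 * 3.6
= 5 * 1.96 * 3.6
= 35.28 N


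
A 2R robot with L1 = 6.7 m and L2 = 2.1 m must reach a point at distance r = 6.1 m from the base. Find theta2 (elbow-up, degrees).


cos(theta2) = (r^2 - L1^2 - L2^2) / (2*L1*L2)
cos(theta2) = (37.21 - 44.89 - 4.41) / 28.14
cos(theta2) = -0.429638
theta2 = 115.4446 degrees


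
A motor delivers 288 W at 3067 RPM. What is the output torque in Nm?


omega = 3067 * 2*pi/60 = 321.1755 rad/s
tau = P / omega = 288 / 321.1755
= 0.8967 Nm


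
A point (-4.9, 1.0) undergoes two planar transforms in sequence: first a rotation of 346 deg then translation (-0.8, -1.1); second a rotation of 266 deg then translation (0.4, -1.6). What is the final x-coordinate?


After transform 1:
x1 = cos(346)*-4.9 - sin(346)*1.0 + -0.8 = -5.3125
y1 = sin(346)*-4.9 + cos(346)*1.0 + -1.1 = 1.0557
After transform 2:
x2 = cos(266)*-5.3125 - sin(266)*1.0557 + 0.4
= 1.8237


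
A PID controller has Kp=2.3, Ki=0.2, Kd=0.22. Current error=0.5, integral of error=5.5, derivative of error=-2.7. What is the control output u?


u = Kp*e + Ki*int(e) + Kd*de/dt
= 2.3*0.5 + 0.2*5.5 + 0.22*(-2.7)
= 1.15 + 1.1 + -0.594
= 1.656


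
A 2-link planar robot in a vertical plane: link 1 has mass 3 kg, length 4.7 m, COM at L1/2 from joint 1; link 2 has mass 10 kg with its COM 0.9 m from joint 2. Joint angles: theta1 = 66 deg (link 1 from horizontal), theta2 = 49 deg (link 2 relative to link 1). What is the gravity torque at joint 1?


Horizontal distance from joint 1 to link-1 COM:
  x_c1 = (L1/2)*cos(t1) = 2.35 * 0.4067 = 0.9558 m
Horizontal distance from joint 1 to link-2 COM:
  x_c2 = L1*cos(t1) + Lc2*cos(t1+t2)
       = 4.7*0.4067 + 0.9*-0.4226 = 1.5313 m
tau1 = m1*g*x_c1 + m2*g*x_c2
     = 3*9.81*0.9558 + 10*9.81*1.5313
     = 28.1301 + 150.2211
     = 178.3512 Nm


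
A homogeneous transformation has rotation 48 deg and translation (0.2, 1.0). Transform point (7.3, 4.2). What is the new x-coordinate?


x' = cos(theta)*px - sin(theta)*py + tx
= 0.6691*7.3 - 0.7431*4.2 + 0.2
= 1.9634


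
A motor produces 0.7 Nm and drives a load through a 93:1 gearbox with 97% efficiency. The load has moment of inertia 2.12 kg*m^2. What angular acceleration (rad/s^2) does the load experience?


tau_out = tau_motor * N * eta
= 0.7 * 93 * 0.97 = 63.147 Nm
alpha = tau_out / I = 63.147 / 2.12
= 29.7863 rad/s^2


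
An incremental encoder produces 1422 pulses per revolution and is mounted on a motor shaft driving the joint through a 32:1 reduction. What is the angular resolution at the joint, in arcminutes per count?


counts per rev = 1422
effective counts at joint = 1422 * 32 = 45504
resolution = 360*60 / 45504
= 0.4747 arcmin/count


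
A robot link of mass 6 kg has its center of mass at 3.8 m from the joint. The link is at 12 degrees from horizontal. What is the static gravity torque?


tau = m*g*L*cos(angle)
= 6 * 9.81 * 3.8 * cos(12 deg)
= 6 * 9.81 * 3.8 * 0.9781
= 218.7803 Nm


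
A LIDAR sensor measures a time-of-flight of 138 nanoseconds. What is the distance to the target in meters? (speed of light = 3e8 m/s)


tof = 138 ns = 1.38e-07 s
dist = c * tof / 2
= 3e8 * 1.38e-07 / 2
= 20.7 m
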